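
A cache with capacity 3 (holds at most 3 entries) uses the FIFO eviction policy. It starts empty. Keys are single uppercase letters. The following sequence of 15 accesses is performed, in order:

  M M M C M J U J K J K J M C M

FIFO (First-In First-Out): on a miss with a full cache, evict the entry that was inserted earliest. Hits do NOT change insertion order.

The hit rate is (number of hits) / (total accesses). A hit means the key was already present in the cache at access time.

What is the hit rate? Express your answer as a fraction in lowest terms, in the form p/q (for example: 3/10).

Answer: 8/15

Derivation:
FIFO simulation (capacity=3):
  1. access M: MISS. Cache (old->new): [M]
  2. access M: HIT. Cache (old->new): [M]
  3. access M: HIT. Cache (old->new): [M]
  4. access C: MISS. Cache (old->new): [M C]
  5. access M: HIT. Cache (old->new): [M C]
  6. access J: MISS. Cache (old->new): [M C J]
  7. access U: MISS, evict M. Cache (old->new): [C J U]
  8. access J: HIT. Cache (old->new): [C J U]
  9. access K: MISS, evict C. Cache (old->new): [J U K]
  10. access J: HIT. Cache (old->new): [J U K]
  11. access K: HIT. Cache (old->new): [J U K]
  12. access J: HIT. Cache (old->new): [J U K]
  13. access M: MISS, evict J. Cache (old->new): [U K M]
  14. access C: MISS, evict U. Cache (old->new): [K M C]
  15. access M: HIT. Cache (old->new): [K M C]
Total: 8 hits, 7 misses, 4 evictions

Hit rate = 8/15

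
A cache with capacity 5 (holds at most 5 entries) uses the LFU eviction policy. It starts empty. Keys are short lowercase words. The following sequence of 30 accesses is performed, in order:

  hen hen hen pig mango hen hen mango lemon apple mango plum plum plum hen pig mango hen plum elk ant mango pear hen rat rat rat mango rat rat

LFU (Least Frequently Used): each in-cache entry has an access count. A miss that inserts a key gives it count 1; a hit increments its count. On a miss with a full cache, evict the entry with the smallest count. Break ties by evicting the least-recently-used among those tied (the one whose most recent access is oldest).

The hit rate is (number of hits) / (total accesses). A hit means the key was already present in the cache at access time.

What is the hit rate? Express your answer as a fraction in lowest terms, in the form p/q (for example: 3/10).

Answer: 19/30

Derivation:
LFU simulation (capacity=5):
  1. access hen: MISS. Cache: [hen(c=1)]
  2. access hen: HIT, count now 2. Cache: [hen(c=2)]
  3. access hen: HIT, count now 3. Cache: [hen(c=3)]
  4. access pig: MISS. Cache: [pig(c=1) hen(c=3)]
  5. access mango: MISS. Cache: [pig(c=1) mango(c=1) hen(c=3)]
  6. access hen: HIT, count now 4. Cache: [pig(c=1) mango(c=1) hen(c=4)]
  7. access hen: HIT, count now 5. Cache: [pig(c=1) mango(c=1) hen(c=5)]
  8. access mango: HIT, count now 2. Cache: [pig(c=1) mango(c=2) hen(c=5)]
  9. access lemon: MISS. Cache: [pig(c=1) lemon(c=1) mango(c=2) hen(c=5)]
  10. access apple: MISS. Cache: [pig(c=1) lemon(c=1) apple(c=1) mango(c=2) hen(c=5)]
  11. access mango: HIT, count now 3. Cache: [pig(c=1) lemon(c=1) apple(c=1) mango(c=3) hen(c=5)]
  12. access plum: MISS, evict pig(c=1). Cache: [lemon(c=1) apple(c=1) plum(c=1) mango(c=3) hen(c=5)]
  13. access plum: HIT, count now 2. Cache: [lemon(c=1) apple(c=1) plum(c=2) mango(c=3) hen(c=5)]
  14. access plum: HIT, count now 3. Cache: [lemon(c=1) apple(c=1) mango(c=3) plum(c=3) hen(c=5)]
  15. access hen: HIT, count now 6. Cache: [lemon(c=1) apple(c=1) mango(c=3) plum(c=3) hen(c=6)]
  16. access pig: MISS, evict lemon(c=1). Cache: [apple(c=1) pig(c=1) mango(c=3) plum(c=3) hen(c=6)]
  17. access mango: HIT, count now 4. Cache: [apple(c=1) pig(c=1) plum(c=3) mango(c=4) hen(c=6)]
  18. access hen: HIT, count now 7. Cache: [apple(c=1) pig(c=1) plum(c=3) mango(c=4) hen(c=7)]
  19. access plum: HIT, count now 4. Cache: [apple(c=1) pig(c=1) mango(c=4) plum(c=4) hen(c=7)]
  20. access elk: MISS, evict apple(c=1). Cache: [pig(c=1) elk(c=1) mango(c=4) plum(c=4) hen(c=7)]
  21. access ant: MISS, evict pig(c=1). Cache: [elk(c=1) ant(c=1) mango(c=4) plum(c=4) hen(c=7)]
  22. access mango: HIT, count now 5. Cache: [elk(c=1) ant(c=1) plum(c=4) mango(c=5) hen(c=7)]
  23. access pear: MISS, evict elk(c=1). Cache: [ant(c=1) pear(c=1) plum(c=4) mango(c=5) hen(c=7)]
  24. access hen: HIT, count now 8. Cache: [ant(c=1) pear(c=1) plum(c=4) mango(c=5) hen(c=8)]
  25. access rat: MISS, evict ant(c=1). Cache: [pear(c=1) rat(c=1) plum(c=4) mango(c=5) hen(c=8)]
  26. access rat: HIT, count now 2. Cache: [pear(c=1) rat(c=2) plum(c=4) mango(c=5) hen(c=8)]
  27. access rat: HIT, count now 3. Cache: [pear(c=1) rat(c=3) plum(c=4) mango(c=5) hen(c=8)]
  28. access mango: HIT, count now 6. Cache: [pear(c=1) rat(c=3) plum(c=4) mango(c=6) hen(c=8)]
  29. access rat: HIT, count now 4. Cache: [pear(c=1) plum(c=4) rat(c=4) mango(c=6) hen(c=8)]
  30. access rat: HIT, count now 5. Cache: [pear(c=1) plum(c=4) rat(c=5) mango(c=6) hen(c=8)]
Total: 19 hits, 11 misses, 6 evictions

Hit rate = 19/30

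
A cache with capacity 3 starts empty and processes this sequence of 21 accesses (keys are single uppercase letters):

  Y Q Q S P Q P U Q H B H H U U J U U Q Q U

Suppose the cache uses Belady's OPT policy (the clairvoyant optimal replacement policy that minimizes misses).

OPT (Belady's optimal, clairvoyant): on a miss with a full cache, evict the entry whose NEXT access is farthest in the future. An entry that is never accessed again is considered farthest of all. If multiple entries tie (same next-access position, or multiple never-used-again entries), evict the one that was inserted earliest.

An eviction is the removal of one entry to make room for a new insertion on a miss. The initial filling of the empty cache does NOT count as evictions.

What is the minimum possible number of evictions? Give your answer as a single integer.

Answer: 6

Derivation:
OPT (Belady) simulation (capacity=3):
  1. access Y: MISS. Cache: [Y]
  2. access Q: MISS. Cache: [Y Q]
  3. access Q: HIT. Next use of Q: step 6. Cache: [Y Q]
  4. access S: MISS. Cache: [Y Q S]
  5. access P: MISS, evict Y (next use: never). Cache: [Q S P]
  6. access Q: HIT. Next use of Q: step 9. Cache: [Q S P]
  7. access P: HIT. Next use of P: never. Cache: [Q S P]
  8. access U: MISS, evict S (next use: never). Cache: [Q P U]
  9. access Q: HIT. Next use of Q: step 19. Cache: [Q P U]
  10. access H: MISS, evict P (next use: never). Cache: [Q U H]
  11. access B: MISS, evict Q (next use: step 19). Cache: [U H B]
  12. access H: HIT. Next use of H: step 13. Cache: [U H B]
  13. access H: HIT. Next use of H: never. Cache: [U H B]
  14. access U: HIT. Next use of U: step 15. Cache: [U H B]
  15. access U: HIT. Next use of U: step 17. Cache: [U H B]
  16. access J: MISS, evict H (next use: never). Cache: [U B J]
  17. access U: HIT. Next use of U: step 18. Cache: [U B J]
  18. access U: HIT. Next use of U: step 21. Cache: [U B J]
  19. access Q: MISS, evict B (next use: never). Cache: [U J Q]
  20. access Q: HIT. Next use of Q: never. Cache: [U J Q]
  21. access U: HIT. Next use of U: never. Cache: [U J Q]
Total: 12 hits, 9 misses, 6 evictions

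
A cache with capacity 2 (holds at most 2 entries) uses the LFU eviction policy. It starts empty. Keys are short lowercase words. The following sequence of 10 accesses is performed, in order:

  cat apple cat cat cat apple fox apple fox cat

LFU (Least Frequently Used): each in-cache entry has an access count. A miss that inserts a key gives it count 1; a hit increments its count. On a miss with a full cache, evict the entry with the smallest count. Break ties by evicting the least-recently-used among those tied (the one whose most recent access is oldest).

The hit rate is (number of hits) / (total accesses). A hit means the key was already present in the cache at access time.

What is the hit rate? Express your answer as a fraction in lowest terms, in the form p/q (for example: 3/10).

Answer: 1/2

Derivation:
LFU simulation (capacity=2):
  1. access cat: MISS. Cache: [cat(c=1)]
  2. access apple: MISS. Cache: [cat(c=1) apple(c=1)]
  3. access cat: HIT, count now 2. Cache: [apple(c=1) cat(c=2)]
  4. access cat: HIT, count now 3. Cache: [apple(c=1) cat(c=3)]
  5. access cat: HIT, count now 4. Cache: [apple(c=1) cat(c=4)]
  6. access apple: HIT, count now 2. Cache: [apple(c=2) cat(c=4)]
  7. access fox: MISS, evict apple(c=2). Cache: [fox(c=1) cat(c=4)]
  8. access apple: MISS, evict fox(c=1). Cache: [apple(c=1) cat(c=4)]
  9. access fox: MISS, evict apple(c=1). Cache: [fox(c=1) cat(c=4)]
  10. access cat: HIT, count now 5. Cache: [fox(c=1) cat(c=5)]
Total: 5 hits, 5 misses, 3 evictions

Hit rate = 5/10 = 1/2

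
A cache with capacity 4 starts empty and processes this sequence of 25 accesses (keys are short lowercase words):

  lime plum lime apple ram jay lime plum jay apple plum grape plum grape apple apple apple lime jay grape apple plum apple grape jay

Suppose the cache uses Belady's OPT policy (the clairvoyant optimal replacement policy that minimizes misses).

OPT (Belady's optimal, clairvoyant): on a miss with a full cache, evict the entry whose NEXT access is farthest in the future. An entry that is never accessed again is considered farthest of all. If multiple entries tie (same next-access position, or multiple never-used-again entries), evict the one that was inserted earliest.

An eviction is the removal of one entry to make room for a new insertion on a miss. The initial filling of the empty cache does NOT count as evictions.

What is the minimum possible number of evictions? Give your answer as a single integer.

Answer: 3

Derivation:
OPT (Belady) simulation (capacity=4):
  1. access lime: MISS. Cache: [lime]
  2. access plum: MISS. Cache: [lime plum]
  3. access lime: HIT. Next use of lime: step 7. Cache: [lime plum]
  4. access apple: MISS. Cache: [lime plum apple]
  5. access ram: MISS. Cache: [lime plum apple ram]
  6. access jay: MISS, evict ram (next use: never). Cache: [lime plum apple jay]
  7. access lime: HIT. Next use of lime: step 18. Cache: [lime plum apple jay]
  8. access plum: HIT. Next use of plum: step 11. Cache: [lime plum apple jay]
  9. access jay: HIT. Next use of jay: step 19. Cache: [lime plum apple jay]
  10. access apple: HIT. Next use of apple: step 15. Cache: [lime plum apple jay]
  11. access plum: HIT. Next use of plum: step 13. Cache: [lime plum apple jay]
  12. access grape: MISS, evict jay (next use: step 19). Cache: [lime plum apple grape]
  13. access plum: HIT. Next use of plum: step 22. Cache: [lime plum apple grape]
  14. access grape: HIT. Next use of grape: step 20. Cache: [lime plum apple grape]
  15. access apple: HIT. Next use of apple: step 16. Cache: [lime plum apple grape]
  16. access apple: HIT. Next use of apple: step 17. Cache: [lime plum apple grape]
  17. access apple: HIT. Next use of apple: step 21. Cache: [lime plum apple grape]
  18. access lime: HIT. Next use of lime: never. Cache: [lime plum apple grape]
  19. access jay: MISS, evict lime (next use: never). Cache: [plum apple grape jay]
  20. access grape: HIT. Next use of grape: step 24. Cache: [plum apple grape jay]
  21. access apple: HIT. Next use of apple: step 23. Cache: [plum apple grape jay]
  22. access plum: HIT. Next use of plum: never. Cache: [plum apple grape jay]
  23. access apple: HIT. Next use of apple: never. Cache: [plum apple grape jay]
  24. access grape: HIT. Next use of grape: never. Cache: [plum apple grape jay]
  25. access jay: HIT. Next use of jay: never. Cache: [plum apple grape jay]
Total: 18 hits, 7 misses, 3 evictions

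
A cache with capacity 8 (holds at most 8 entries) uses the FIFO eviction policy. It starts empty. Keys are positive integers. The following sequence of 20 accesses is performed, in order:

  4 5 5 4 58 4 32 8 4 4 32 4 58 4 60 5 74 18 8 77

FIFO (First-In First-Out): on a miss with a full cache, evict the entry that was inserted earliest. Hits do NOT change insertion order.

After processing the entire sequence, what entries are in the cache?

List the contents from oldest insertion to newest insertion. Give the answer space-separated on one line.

FIFO simulation (capacity=8):
  1. access 4: MISS. Cache (old->new): [4]
  2. access 5: MISS. Cache (old->new): [4 5]
  3. access 5: HIT. Cache (old->new): [4 5]
  4. access 4: HIT. Cache (old->new): [4 5]
  5. access 58: MISS. Cache (old->new): [4 5 58]
  6. access 4: HIT. Cache (old->new): [4 5 58]
  7. access 32: MISS. Cache (old->new): [4 5 58 32]
  8. access 8: MISS. Cache (old->new): [4 5 58 32 8]
  9. access 4: HIT. Cache (old->new): [4 5 58 32 8]
  10. access 4: HIT. Cache (old->new): [4 5 58 32 8]
  11. access 32: HIT. Cache (old->new): [4 5 58 32 8]
  12. access 4: HIT. Cache (old->new): [4 5 58 32 8]
  13. access 58: HIT. Cache (old->new): [4 5 58 32 8]
  14. access 4: HIT. Cache (old->new): [4 5 58 32 8]
  15. access 60: MISS. Cache (old->new): [4 5 58 32 8 60]
  16. access 5: HIT. Cache (old->new): [4 5 58 32 8 60]
  17. access 74: MISS. Cache (old->new): [4 5 58 32 8 60 74]
  18. access 18: MISS. Cache (old->new): [4 5 58 32 8 60 74 18]
  19. access 8: HIT. Cache (old->new): [4 5 58 32 8 60 74 18]
  20. access 77: MISS, evict 4. Cache (old->new): [5 58 32 8 60 74 18 77]
Total: 11 hits, 9 misses, 1 evictions

Answer: 5 58 32 8 60 74 18 77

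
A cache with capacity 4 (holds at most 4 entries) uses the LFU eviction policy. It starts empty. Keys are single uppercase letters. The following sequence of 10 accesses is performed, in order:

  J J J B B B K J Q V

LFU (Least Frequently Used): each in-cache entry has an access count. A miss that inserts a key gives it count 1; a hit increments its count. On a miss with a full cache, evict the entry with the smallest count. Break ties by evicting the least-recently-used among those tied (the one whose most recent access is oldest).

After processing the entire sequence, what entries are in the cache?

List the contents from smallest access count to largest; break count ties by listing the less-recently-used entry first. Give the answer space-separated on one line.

Answer: Q V B J

Derivation:
LFU simulation (capacity=4):
  1. access J: MISS. Cache: [J(c=1)]
  2. access J: HIT, count now 2. Cache: [J(c=2)]
  3. access J: HIT, count now 3. Cache: [J(c=3)]
  4. access B: MISS. Cache: [B(c=1) J(c=3)]
  5. access B: HIT, count now 2. Cache: [B(c=2) J(c=3)]
  6. access B: HIT, count now 3. Cache: [J(c=3) B(c=3)]
  7. access K: MISS. Cache: [K(c=1) J(c=3) B(c=3)]
  8. access J: HIT, count now 4. Cache: [K(c=1) B(c=3) J(c=4)]
  9. access Q: MISS. Cache: [K(c=1) Q(c=1) B(c=3) J(c=4)]
  10. access V: MISS, evict K(c=1). Cache: [Q(c=1) V(c=1) B(c=3) J(c=4)]
Total: 5 hits, 5 misses, 1 evictions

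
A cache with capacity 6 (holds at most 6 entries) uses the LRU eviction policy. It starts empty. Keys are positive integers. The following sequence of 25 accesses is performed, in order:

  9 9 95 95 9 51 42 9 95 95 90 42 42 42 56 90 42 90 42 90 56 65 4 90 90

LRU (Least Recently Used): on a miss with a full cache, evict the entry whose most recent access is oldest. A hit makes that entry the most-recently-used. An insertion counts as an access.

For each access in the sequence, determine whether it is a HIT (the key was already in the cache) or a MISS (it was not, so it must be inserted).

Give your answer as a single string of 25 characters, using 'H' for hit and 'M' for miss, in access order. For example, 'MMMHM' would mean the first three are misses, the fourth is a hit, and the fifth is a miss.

Answer: MHMHHMMHHHMHHHMHHHHHHMMHH

Derivation:
LRU simulation (capacity=6):
  1. access 9: MISS. Cache (LRU->MRU): [9]
  2. access 9: HIT. Cache (LRU->MRU): [9]
  3. access 95: MISS. Cache (LRU->MRU): [9 95]
  4. access 95: HIT. Cache (LRU->MRU): [9 95]
  5. access 9: HIT. Cache (LRU->MRU): [95 9]
  6. access 51: MISS. Cache (LRU->MRU): [95 9 51]
  7. access 42: MISS. Cache (LRU->MRU): [95 9 51 42]
  8. access 9: HIT. Cache (LRU->MRU): [95 51 42 9]
  9. access 95: HIT. Cache (LRU->MRU): [51 42 9 95]
  10. access 95: HIT. Cache (LRU->MRU): [51 42 9 95]
  11. access 90: MISS. Cache (LRU->MRU): [51 42 9 95 90]
  12. access 42: HIT. Cache (LRU->MRU): [51 9 95 90 42]
  13. access 42: HIT. Cache (LRU->MRU): [51 9 95 90 42]
  14. access 42: HIT. Cache (LRU->MRU): [51 9 95 90 42]
  15. access 56: MISS. Cache (LRU->MRU): [51 9 95 90 42 56]
  16. access 90: HIT. Cache (LRU->MRU): [51 9 95 42 56 90]
  17. access 42: HIT. Cache (LRU->MRU): [51 9 95 56 90 42]
  18. access 90: HIT. Cache (LRU->MRU): [51 9 95 56 42 90]
  19. access 42: HIT. Cache (LRU->MRU): [51 9 95 56 90 42]
  20. access 90: HIT. Cache (LRU->MRU): [51 9 95 56 42 90]
  21. access 56: HIT. Cache (LRU->MRU): [51 9 95 42 90 56]
  22. access 65: MISS, evict 51. Cache (LRU->MRU): [9 95 42 90 56 65]
  23. access 4: MISS, evict 9. Cache (LRU->MRU): [95 42 90 56 65 4]
  24. access 90: HIT. Cache (LRU->MRU): [95 42 56 65 4 90]
  25. access 90: HIT. Cache (LRU->MRU): [95 42 56 65 4 90]
Total: 17 hits, 8 misses, 2 evictions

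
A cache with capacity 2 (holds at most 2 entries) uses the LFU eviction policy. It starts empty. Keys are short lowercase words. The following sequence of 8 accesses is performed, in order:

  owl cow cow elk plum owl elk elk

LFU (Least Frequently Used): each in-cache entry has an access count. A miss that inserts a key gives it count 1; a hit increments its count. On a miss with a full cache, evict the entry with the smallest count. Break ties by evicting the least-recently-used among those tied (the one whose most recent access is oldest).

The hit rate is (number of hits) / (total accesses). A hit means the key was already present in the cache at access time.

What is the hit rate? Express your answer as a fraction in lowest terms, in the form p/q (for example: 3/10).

LFU simulation (capacity=2):
  1. access owl: MISS. Cache: [owl(c=1)]
  2. access cow: MISS. Cache: [owl(c=1) cow(c=1)]
  3. access cow: HIT, count now 2. Cache: [owl(c=1) cow(c=2)]
  4. access elk: MISS, evict owl(c=1). Cache: [elk(c=1) cow(c=2)]
  5. access plum: MISS, evict elk(c=1). Cache: [plum(c=1) cow(c=2)]
  6. access owl: MISS, evict plum(c=1). Cache: [owl(c=1) cow(c=2)]
  7. access elk: MISS, evict owl(c=1). Cache: [elk(c=1) cow(c=2)]
  8. access elk: HIT, count now 2. Cache: [cow(c=2) elk(c=2)]
Total: 2 hits, 6 misses, 4 evictions

Hit rate = 2/8 = 1/4

Answer: 1/4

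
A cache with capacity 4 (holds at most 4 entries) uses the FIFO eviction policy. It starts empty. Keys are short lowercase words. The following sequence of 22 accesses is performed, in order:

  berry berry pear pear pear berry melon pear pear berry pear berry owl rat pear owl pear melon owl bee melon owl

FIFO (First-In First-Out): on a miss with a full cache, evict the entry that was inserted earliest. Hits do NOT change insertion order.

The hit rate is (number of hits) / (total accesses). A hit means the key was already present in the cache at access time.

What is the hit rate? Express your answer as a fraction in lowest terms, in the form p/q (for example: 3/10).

Answer: 8/11

Derivation:
FIFO simulation (capacity=4):
  1. access berry: MISS. Cache (old->new): [berry]
  2. access berry: HIT. Cache (old->new): [berry]
  3. access pear: MISS. Cache (old->new): [berry pear]
  4. access pear: HIT. Cache (old->new): [berry pear]
  5. access pear: HIT. Cache (old->new): [berry pear]
  6. access berry: HIT. Cache (old->new): [berry pear]
  7. access melon: MISS. Cache (old->new): [berry pear melon]
  8. access pear: HIT. Cache (old->new): [berry pear melon]
  9. access pear: HIT. Cache (old->new): [berry pear melon]
  10. access berry: HIT. Cache (old->new): [berry pear melon]
  11. access pear: HIT. Cache (old->new): [berry pear melon]
  12. access berry: HIT. Cache (old->new): [berry pear melon]
  13. access owl: MISS. Cache (old->new): [berry pear melon owl]
  14. access rat: MISS, evict berry. Cache (old->new): [pear melon owl rat]
  15. access pear: HIT. Cache (old->new): [pear melon owl rat]
  16. access owl: HIT. Cache (old->new): [pear melon owl rat]
  17. access pear: HIT. Cache (old->new): [pear melon owl rat]
  18. access melon: HIT. Cache (old->new): [pear melon owl rat]
  19. access owl: HIT. Cache (old->new): [pear melon owl rat]
  20. access bee: MISS, evict pear. Cache (old->new): [melon owl rat bee]
  21. access melon: HIT. Cache (old->new): [melon owl rat bee]
  22. access owl: HIT. Cache (old->new): [melon owl rat bee]
Total: 16 hits, 6 misses, 2 evictions

Hit rate = 16/22 = 8/11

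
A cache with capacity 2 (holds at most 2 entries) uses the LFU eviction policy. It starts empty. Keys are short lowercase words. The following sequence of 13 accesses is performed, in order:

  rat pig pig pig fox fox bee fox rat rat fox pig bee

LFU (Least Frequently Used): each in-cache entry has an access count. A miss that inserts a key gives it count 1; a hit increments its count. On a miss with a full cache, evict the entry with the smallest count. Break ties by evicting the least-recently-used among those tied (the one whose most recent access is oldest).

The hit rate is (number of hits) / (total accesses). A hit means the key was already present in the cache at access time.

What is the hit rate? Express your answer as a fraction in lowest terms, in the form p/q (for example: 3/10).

Answer: 5/13

Derivation:
LFU simulation (capacity=2):
  1. access rat: MISS. Cache: [rat(c=1)]
  2. access pig: MISS. Cache: [rat(c=1) pig(c=1)]
  3. access pig: HIT, count now 2. Cache: [rat(c=1) pig(c=2)]
  4. access pig: HIT, count now 3. Cache: [rat(c=1) pig(c=3)]
  5. access fox: MISS, evict rat(c=1). Cache: [fox(c=1) pig(c=3)]
  6. access fox: HIT, count now 2. Cache: [fox(c=2) pig(c=3)]
  7. access bee: MISS, evict fox(c=2). Cache: [bee(c=1) pig(c=3)]
  8. access fox: MISS, evict bee(c=1). Cache: [fox(c=1) pig(c=3)]
  9. access rat: MISS, evict fox(c=1). Cache: [rat(c=1) pig(c=3)]
  10. access rat: HIT, count now 2. Cache: [rat(c=2) pig(c=3)]
  11. access fox: MISS, evict rat(c=2). Cache: [fox(c=1) pig(c=3)]
  12. access pig: HIT, count now 4. Cache: [fox(c=1) pig(c=4)]
  13. access bee: MISS, evict fox(c=1). Cache: [bee(c=1) pig(c=4)]
Total: 5 hits, 8 misses, 6 evictions

Hit rate = 5/13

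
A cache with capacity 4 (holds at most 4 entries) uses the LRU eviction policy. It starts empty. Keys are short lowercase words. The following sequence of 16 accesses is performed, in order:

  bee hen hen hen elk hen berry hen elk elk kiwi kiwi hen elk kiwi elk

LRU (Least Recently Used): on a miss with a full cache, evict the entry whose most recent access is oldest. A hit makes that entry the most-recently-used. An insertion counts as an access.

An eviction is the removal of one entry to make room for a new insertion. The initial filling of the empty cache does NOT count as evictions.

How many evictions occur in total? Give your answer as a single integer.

LRU simulation (capacity=4):
  1. access bee: MISS. Cache (LRU->MRU): [bee]
  2. access hen: MISS. Cache (LRU->MRU): [bee hen]
  3. access hen: HIT. Cache (LRU->MRU): [bee hen]
  4. access hen: HIT. Cache (LRU->MRU): [bee hen]
  5. access elk: MISS. Cache (LRU->MRU): [bee hen elk]
  6. access hen: HIT. Cache (LRU->MRU): [bee elk hen]
  7. access berry: MISS. Cache (LRU->MRU): [bee elk hen berry]
  8. access hen: HIT. Cache (LRU->MRU): [bee elk berry hen]
  9. access elk: HIT. Cache (LRU->MRU): [bee berry hen elk]
  10. access elk: HIT. Cache (LRU->MRU): [bee berry hen elk]
  11. access kiwi: MISS, evict bee. Cache (LRU->MRU): [berry hen elk kiwi]
  12. access kiwi: HIT. Cache (LRU->MRU): [berry hen elk kiwi]
  13. access hen: HIT. Cache (LRU->MRU): [berry elk kiwi hen]
  14. access elk: HIT. Cache (LRU->MRU): [berry kiwi hen elk]
  15. access kiwi: HIT. Cache (LRU->MRU): [berry hen elk kiwi]
  16. access elk: HIT. Cache (LRU->MRU): [berry hen kiwi elk]
Total: 11 hits, 5 misses, 1 evictions

Answer: 1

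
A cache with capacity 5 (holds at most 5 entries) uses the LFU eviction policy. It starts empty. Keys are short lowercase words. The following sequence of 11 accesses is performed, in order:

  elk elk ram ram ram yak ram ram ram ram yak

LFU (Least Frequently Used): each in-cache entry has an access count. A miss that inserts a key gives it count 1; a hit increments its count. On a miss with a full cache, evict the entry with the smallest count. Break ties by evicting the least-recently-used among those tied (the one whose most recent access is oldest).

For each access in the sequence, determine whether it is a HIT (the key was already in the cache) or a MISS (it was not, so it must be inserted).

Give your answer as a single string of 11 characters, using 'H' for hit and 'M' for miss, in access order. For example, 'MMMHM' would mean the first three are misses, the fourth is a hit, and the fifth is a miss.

Answer: MHMHHMHHHHH

Derivation:
LFU simulation (capacity=5):
  1. access elk: MISS. Cache: [elk(c=1)]
  2. access elk: HIT, count now 2. Cache: [elk(c=2)]
  3. access ram: MISS. Cache: [ram(c=1) elk(c=2)]
  4. access ram: HIT, count now 2. Cache: [elk(c=2) ram(c=2)]
  5. access ram: HIT, count now 3. Cache: [elk(c=2) ram(c=3)]
  6. access yak: MISS. Cache: [yak(c=1) elk(c=2) ram(c=3)]
  7. access ram: HIT, count now 4. Cache: [yak(c=1) elk(c=2) ram(c=4)]
  8. access ram: HIT, count now 5. Cache: [yak(c=1) elk(c=2) ram(c=5)]
  9. access ram: HIT, count now 6. Cache: [yak(c=1) elk(c=2) ram(c=6)]
  10. access ram: HIT, count now 7. Cache: [yak(c=1) elk(c=2) ram(c=7)]
  11. access yak: HIT, count now 2. Cache: [elk(c=2) yak(c=2) ram(c=7)]
Total: 8 hits, 3 misses, 0 evictions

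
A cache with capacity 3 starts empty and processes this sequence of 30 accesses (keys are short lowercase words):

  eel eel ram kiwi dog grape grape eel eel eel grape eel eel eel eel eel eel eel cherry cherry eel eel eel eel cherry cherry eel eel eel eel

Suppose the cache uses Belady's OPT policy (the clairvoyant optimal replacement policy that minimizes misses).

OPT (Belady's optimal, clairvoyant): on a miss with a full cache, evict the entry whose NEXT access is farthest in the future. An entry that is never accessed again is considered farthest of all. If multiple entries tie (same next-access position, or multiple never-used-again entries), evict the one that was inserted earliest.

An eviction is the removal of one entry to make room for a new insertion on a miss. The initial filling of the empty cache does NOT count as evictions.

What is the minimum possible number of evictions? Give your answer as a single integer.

OPT (Belady) simulation (capacity=3):
  1. access eel: MISS. Cache: [eel]
  2. access eel: HIT. Next use of eel: step 8. Cache: [eel]
  3. access ram: MISS. Cache: [eel ram]
  4. access kiwi: MISS. Cache: [eel ram kiwi]
  5. access dog: MISS, evict ram (next use: never). Cache: [eel kiwi dog]
  6. access grape: MISS, evict kiwi (next use: never). Cache: [eel dog grape]
  7. access grape: HIT. Next use of grape: step 11. Cache: [eel dog grape]
  8. access eel: HIT. Next use of eel: step 9. Cache: [eel dog grape]
  9. access eel: HIT. Next use of eel: step 10. Cache: [eel dog grape]
  10. access eel: HIT. Next use of eel: step 12. Cache: [eel dog grape]
  11. access grape: HIT. Next use of grape: never. Cache: [eel dog grape]
  12. access eel: HIT. Next use of eel: step 13. Cache: [eel dog grape]
  13. access eel: HIT. Next use of eel: step 14. Cache: [eel dog grape]
  14. access eel: HIT. Next use of eel: step 15. Cache: [eel dog grape]
  15. access eel: HIT. Next use of eel: step 16. Cache: [eel dog grape]
  16. access eel: HIT. Next use of eel: step 17. Cache: [eel dog grape]
  17. access eel: HIT. Next use of eel: step 18. Cache: [eel dog grape]
  18. access eel: HIT. Next use of eel: step 21. Cache: [eel dog grape]
  19. access cherry: MISS, evict dog (next use: never). Cache: [eel grape cherry]
  20. access cherry: HIT. Next use of cherry: step 25. Cache: [eel grape cherry]
  21. access eel: HIT. Next use of eel: step 22. Cache: [eel grape cherry]
  22. access eel: HIT. Next use of eel: step 23. Cache: [eel grape cherry]
  23. access eel: HIT. Next use of eel: step 24. Cache: [eel grape cherry]
  24. access eel: HIT. Next use of eel: step 27. Cache: [eel grape cherry]
  25. access cherry: HIT. Next use of cherry: step 26. Cache: [eel grape cherry]
  26. access cherry: HIT. Next use of cherry: never. Cache: [eel grape cherry]
  27. access eel: HIT. Next use of eel: step 28. Cache: [eel grape cherry]
  28. access eel: HIT. Next use of eel: step 29. Cache: [eel grape cherry]
  29. access eel: HIT. Next use of eel: step 30. Cache: [eel grape cherry]
  30. access eel: HIT. Next use of eel: never. Cache: [eel grape cherry]
Total: 24 hits, 6 misses, 3 evictions

Answer: 3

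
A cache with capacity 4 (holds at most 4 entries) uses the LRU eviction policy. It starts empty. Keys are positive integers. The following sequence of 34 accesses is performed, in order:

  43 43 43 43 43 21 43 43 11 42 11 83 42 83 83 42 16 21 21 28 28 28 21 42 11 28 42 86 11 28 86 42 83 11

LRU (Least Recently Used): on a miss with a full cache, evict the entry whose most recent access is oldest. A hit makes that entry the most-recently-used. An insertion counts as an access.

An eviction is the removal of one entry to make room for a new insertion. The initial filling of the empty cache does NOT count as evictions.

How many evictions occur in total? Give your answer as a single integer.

LRU simulation (capacity=4):
  1. access 43: MISS. Cache (LRU->MRU): [43]
  2. access 43: HIT. Cache (LRU->MRU): [43]
  3. access 43: HIT. Cache (LRU->MRU): [43]
  4. access 43: HIT. Cache (LRU->MRU): [43]
  5. access 43: HIT. Cache (LRU->MRU): [43]
  6. access 21: MISS. Cache (LRU->MRU): [43 21]
  7. access 43: HIT. Cache (LRU->MRU): [21 43]
  8. access 43: HIT. Cache (LRU->MRU): [21 43]
  9. access 11: MISS. Cache (LRU->MRU): [21 43 11]
  10. access 42: MISS. Cache (LRU->MRU): [21 43 11 42]
  11. access 11: HIT. Cache (LRU->MRU): [21 43 42 11]
  12. access 83: MISS, evict 21. Cache (LRU->MRU): [43 42 11 83]
  13. access 42: HIT. Cache (LRU->MRU): [43 11 83 42]
  14. access 83: HIT. Cache (LRU->MRU): [43 11 42 83]
  15. access 83: HIT. Cache (LRU->MRU): [43 11 42 83]
  16. access 42: HIT. Cache (LRU->MRU): [43 11 83 42]
  17. access 16: MISS, evict 43. Cache (LRU->MRU): [11 83 42 16]
  18. access 21: MISS, evict 11. Cache (LRU->MRU): [83 42 16 21]
  19. access 21: HIT. Cache (LRU->MRU): [83 42 16 21]
  20. access 28: MISS, evict 83. Cache (LRU->MRU): [42 16 21 28]
  21. access 28: HIT. Cache (LRU->MRU): [42 16 21 28]
  22. access 28: HIT. Cache (LRU->MRU): [42 16 21 28]
  23. access 21: HIT. Cache (LRU->MRU): [42 16 28 21]
  24. access 42: HIT. Cache (LRU->MRU): [16 28 21 42]
  25. access 11: MISS, evict 16. Cache (LRU->MRU): [28 21 42 11]
  26. access 28: HIT. Cache (LRU->MRU): [21 42 11 28]
  27. access 42: HIT. Cache (LRU->MRU): [21 11 28 42]
  28. access 86: MISS, evict 21. Cache (LRU->MRU): [11 28 42 86]
  29. access 11: HIT. Cache (LRU->MRU): [28 42 86 11]
  30. access 28: HIT. Cache (LRU->MRU): [42 86 11 28]
  31. access 86: HIT. Cache (LRU->MRU): [42 11 28 86]
  32. access 42: HIT. Cache (LRU->MRU): [11 28 86 42]
  33. access 83: MISS, evict 11. Cache (LRU->MRU): [28 86 42 83]
  34. access 11: MISS, evict 28. Cache (LRU->MRU): [86 42 83 11]
Total: 22 hits, 12 misses, 8 evictions

Answer: 8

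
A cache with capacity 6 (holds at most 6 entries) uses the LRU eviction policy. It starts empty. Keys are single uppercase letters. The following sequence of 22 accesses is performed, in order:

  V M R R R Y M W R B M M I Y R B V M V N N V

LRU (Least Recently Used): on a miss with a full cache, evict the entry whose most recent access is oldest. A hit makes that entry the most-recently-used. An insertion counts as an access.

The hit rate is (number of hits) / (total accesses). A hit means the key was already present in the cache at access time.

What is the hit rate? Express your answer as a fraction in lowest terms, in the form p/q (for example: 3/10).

LRU simulation (capacity=6):
  1. access V: MISS. Cache (LRU->MRU): [V]
  2. access M: MISS. Cache (LRU->MRU): [V M]
  3. access R: MISS. Cache (LRU->MRU): [V M R]
  4. access R: HIT. Cache (LRU->MRU): [V M R]
  5. access R: HIT. Cache (LRU->MRU): [V M R]
  6. access Y: MISS. Cache (LRU->MRU): [V M R Y]
  7. access M: HIT. Cache (LRU->MRU): [V R Y M]
  8. access W: MISS. Cache (LRU->MRU): [V R Y M W]
  9. access R: HIT. Cache (LRU->MRU): [V Y M W R]
  10. access B: MISS. Cache (LRU->MRU): [V Y M W R B]
  11. access M: HIT. Cache (LRU->MRU): [V Y W R B M]
  12. access M: HIT. Cache (LRU->MRU): [V Y W R B M]
  13. access I: MISS, evict V. Cache (LRU->MRU): [Y W R B M I]
  14. access Y: HIT. Cache (LRU->MRU): [W R B M I Y]
  15. access R: HIT. Cache (LRU->MRU): [W B M I Y R]
  16. access B: HIT. Cache (LRU->MRU): [W M I Y R B]
  17. access V: MISS, evict W. Cache (LRU->MRU): [M I Y R B V]
  18. access M: HIT. Cache (LRU->MRU): [I Y R B V M]
  19. access V: HIT. Cache (LRU->MRU): [I Y R B M V]
  20. access N: MISS, evict I. Cache (LRU->MRU): [Y R B M V N]
  21. access N: HIT. Cache (LRU->MRU): [Y R B M V N]
  22. access V: HIT. Cache (LRU->MRU): [Y R B M N V]
Total: 13 hits, 9 misses, 3 evictions

Hit rate = 13/22

Answer: 13/22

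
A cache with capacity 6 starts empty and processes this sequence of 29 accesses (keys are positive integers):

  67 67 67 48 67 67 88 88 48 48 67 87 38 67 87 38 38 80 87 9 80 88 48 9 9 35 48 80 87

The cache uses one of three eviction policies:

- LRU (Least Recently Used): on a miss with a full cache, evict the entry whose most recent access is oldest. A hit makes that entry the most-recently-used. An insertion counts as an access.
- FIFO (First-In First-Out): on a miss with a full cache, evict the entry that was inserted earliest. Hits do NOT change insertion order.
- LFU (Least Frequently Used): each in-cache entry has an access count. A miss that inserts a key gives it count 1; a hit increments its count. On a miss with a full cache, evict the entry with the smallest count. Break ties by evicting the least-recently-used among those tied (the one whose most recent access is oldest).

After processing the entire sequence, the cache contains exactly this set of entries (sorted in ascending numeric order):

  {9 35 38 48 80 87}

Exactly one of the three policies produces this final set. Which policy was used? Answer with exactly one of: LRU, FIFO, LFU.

Answer: FIFO

Derivation:
Simulating under each policy and comparing final sets:
  LRU: final set = {9 35 48 80 87 88} -> differs
  FIFO: final set = {9 35 38 48 80 87} -> MATCHES target
  LFU: final set = {38 48 67 80 87 88} -> differs
Only FIFO produces the target set.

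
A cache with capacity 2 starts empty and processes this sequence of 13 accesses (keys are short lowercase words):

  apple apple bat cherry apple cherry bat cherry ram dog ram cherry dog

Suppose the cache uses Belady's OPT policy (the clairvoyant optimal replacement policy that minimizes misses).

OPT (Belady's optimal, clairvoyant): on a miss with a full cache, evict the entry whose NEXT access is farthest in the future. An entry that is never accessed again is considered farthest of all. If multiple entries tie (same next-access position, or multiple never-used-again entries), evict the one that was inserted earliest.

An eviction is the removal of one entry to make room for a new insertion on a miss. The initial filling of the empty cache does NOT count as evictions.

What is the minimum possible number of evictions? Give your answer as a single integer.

Answer: 5

Derivation:
OPT (Belady) simulation (capacity=2):
  1. access apple: MISS. Cache: [apple]
  2. access apple: HIT. Next use of apple: step 5. Cache: [apple]
  3. access bat: MISS. Cache: [apple bat]
  4. access cherry: MISS, evict bat (next use: step 7). Cache: [apple cherry]
  5. access apple: HIT. Next use of apple: never. Cache: [apple cherry]
  6. access cherry: HIT. Next use of cherry: step 8. Cache: [apple cherry]
  7. access bat: MISS, evict apple (next use: never). Cache: [cherry bat]
  8. access cherry: HIT. Next use of cherry: step 12. Cache: [cherry bat]
  9. access ram: MISS, evict bat (next use: never). Cache: [cherry ram]
  10. access dog: MISS, evict cherry (next use: step 12). Cache: [ram dog]
  11. access ram: HIT. Next use of ram: never. Cache: [ram dog]
  12. access cherry: MISS, evict ram (next use: never). Cache: [dog cherry]
  13. access dog: HIT. Next use of dog: never. Cache: [dog cherry]
Total: 6 hits, 7 misses, 5 evictions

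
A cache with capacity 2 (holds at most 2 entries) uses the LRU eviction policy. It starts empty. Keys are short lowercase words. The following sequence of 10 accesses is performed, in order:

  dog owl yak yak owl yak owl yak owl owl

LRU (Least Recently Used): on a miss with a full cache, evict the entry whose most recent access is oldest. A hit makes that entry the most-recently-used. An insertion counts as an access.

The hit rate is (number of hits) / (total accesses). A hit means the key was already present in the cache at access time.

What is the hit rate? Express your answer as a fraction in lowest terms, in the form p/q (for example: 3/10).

Answer: 7/10

Derivation:
LRU simulation (capacity=2):
  1. access dog: MISS. Cache (LRU->MRU): [dog]
  2. access owl: MISS. Cache (LRU->MRU): [dog owl]
  3. access yak: MISS, evict dog. Cache (LRU->MRU): [owl yak]
  4. access yak: HIT. Cache (LRU->MRU): [owl yak]
  5. access owl: HIT. Cache (LRU->MRU): [yak owl]
  6. access yak: HIT. Cache (LRU->MRU): [owl yak]
  7. access owl: HIT. Cache (LRU->MRU): [yak owl]
  8. access yak: HIT. Cache (LRU->MRU): [owl yak]
  9. access owl: HIT. Cache (LRU->MRU): [yak owl]
  10. access owl: HIT. Cache (LRU->MRU): [yak owl]
Total: 7 hits, 3 misses, 1 evictions

Hit rate = 7/10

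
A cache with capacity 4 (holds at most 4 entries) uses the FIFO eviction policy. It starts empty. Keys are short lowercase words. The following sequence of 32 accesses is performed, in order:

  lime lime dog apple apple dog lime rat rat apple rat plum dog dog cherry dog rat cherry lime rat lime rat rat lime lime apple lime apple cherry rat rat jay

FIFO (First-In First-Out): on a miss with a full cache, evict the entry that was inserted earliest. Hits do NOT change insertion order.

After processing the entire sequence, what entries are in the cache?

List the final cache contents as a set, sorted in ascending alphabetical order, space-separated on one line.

Answer: apple cherry jay rat

Derivation:
FIFO simulation (capacity=4):
  1. access lime: MISS. Cache (old->new): [lime]
  2. access lime: HIT. Cache (old->new): [lime]
  3. access dog: MISS. Cache (old->new): [lime dog]
  4. access apple: MISS. Cache (old->new): [lime dog apple]
  5. access apple: HIT. Cache (old->new): [lime dog apple]
  6. access dog: HIT. Cache (old->new): [lime dog apple]
  7. access lime: HIT. Cache (old->new): [lime dog apple]
  8. access rat: MISS. Cache (old->new): [lime dog apple rat]
  9. access rat: HIT. Cache (old->new): [lime dog apple rat]
  10. access apple: HIT. Cache (old->new): [lime dog apple rat]
  11. access rat: HIT. Cache (old->new): [lime dog apple rat]
  12. access plum: MISS, evict lime. Cache (old->new): [dog apple rat plum]
  13. access dog: HIT. Cache (old->new): [dog apple rat plum]
  14. access dog: HIT. Cache (old->new): [dog apple rat plum]
  15. access cherry: MISS, evict dog. Cache (old->new): [apple rat plum cherry]
  16. access dog: MISS, evict apple. Cache (old->new): [rat plum cherry dog]
  17. access rat: HIT. Cache (old->new): [rat plum cherry dog]
  18. access cherry: HIT. Cache (old->new): [rat plum cherry dog]
  19. access lime: MISS, evict rat. Cache (old->new): [plum cherry dog lime]
  20. access rat: MISS, evict plum. Cache (old->new): [cherry dog lime rat]
  21. access lime: HIT. Cache (old->new): [cherry dog lime rat]
  22. access rat: HIT. Cache (old->new): [cherry dog lime rat]
  23. access rat: HIT. Cache (old->new): [cherry dog lime rat]
  24. access lime: HIT. Cache (old->new): [cherry dog lime rat]
  25. access lime: HIT. Cache (old->new): [cherry dog lime rat]
  26. access apple: MISS, evict cherry. Cache (old->new): [dog lime rat apple]
  27. access lime: HIT. Cache (old->new): [dog lime rat apple]
  28. access apple: HIT. Cache (old->new): [dog lime rat apple]
  29. access cherry: MISS, evict dog. Cache (old->new): [lime rat apple cherry]
  30. access rat: HIT. Cache (old->new): [lime rat apple cherry]
  31. access rat: HIT. Cache (old->new): [lime rat apple cherry]
  32. access jay: MISS, evict lime. Cache (old->new): [rat apple cherry jay]
Total: 20 hits, 12 misses, 8 evictions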